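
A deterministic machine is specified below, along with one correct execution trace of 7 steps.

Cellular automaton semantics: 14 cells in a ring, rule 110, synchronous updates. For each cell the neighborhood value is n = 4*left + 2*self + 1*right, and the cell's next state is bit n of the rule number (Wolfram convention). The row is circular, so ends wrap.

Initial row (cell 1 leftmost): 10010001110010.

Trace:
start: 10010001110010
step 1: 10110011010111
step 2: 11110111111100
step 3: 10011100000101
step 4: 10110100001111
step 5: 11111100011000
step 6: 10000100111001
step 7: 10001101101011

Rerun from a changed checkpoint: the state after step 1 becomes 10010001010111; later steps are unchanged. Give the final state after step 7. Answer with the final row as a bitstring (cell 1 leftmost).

11011111101111

state after step 1 := 10010001010111
step 2: 10110011111100
step 3: 11110110000101
step 4: 00011110001111
step 5: 00110010011001
step 6: 01110110111011
step 7: 11011111101111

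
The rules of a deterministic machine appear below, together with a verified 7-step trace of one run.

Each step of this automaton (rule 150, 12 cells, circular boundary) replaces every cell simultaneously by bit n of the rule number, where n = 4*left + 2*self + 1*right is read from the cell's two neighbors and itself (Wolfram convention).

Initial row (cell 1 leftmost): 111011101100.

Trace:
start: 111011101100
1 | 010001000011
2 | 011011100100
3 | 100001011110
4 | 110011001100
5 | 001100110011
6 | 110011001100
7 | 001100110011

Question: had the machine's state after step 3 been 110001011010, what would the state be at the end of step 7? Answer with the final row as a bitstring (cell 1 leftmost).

001100110011

state after step 3 := 110001011010
4 | 001011000010
5 | 011000100111
6 | 000101111010
7 | 001100110011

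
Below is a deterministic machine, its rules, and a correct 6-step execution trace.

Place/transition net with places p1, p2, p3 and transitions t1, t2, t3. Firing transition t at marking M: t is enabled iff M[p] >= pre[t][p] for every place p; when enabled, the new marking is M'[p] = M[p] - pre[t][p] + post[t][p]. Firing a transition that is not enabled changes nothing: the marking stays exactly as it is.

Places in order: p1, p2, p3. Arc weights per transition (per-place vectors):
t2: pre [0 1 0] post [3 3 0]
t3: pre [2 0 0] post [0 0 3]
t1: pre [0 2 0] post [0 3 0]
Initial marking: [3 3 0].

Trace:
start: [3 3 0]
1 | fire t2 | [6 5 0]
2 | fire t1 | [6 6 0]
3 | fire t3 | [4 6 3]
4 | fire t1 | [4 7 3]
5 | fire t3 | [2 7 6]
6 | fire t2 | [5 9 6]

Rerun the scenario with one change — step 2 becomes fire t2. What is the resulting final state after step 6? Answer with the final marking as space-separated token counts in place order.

8 10 6

(re-executing from step 2 with the substitution; state before step 2: [6 5 0])
2 | fire t2 | [9 7 0]
3 | fire t3 | [7 7 3]
4 | fire t1 | [7 8 3]
5 | fire t3 | [5 8 6]
6 | fire t2 | [8 10 6]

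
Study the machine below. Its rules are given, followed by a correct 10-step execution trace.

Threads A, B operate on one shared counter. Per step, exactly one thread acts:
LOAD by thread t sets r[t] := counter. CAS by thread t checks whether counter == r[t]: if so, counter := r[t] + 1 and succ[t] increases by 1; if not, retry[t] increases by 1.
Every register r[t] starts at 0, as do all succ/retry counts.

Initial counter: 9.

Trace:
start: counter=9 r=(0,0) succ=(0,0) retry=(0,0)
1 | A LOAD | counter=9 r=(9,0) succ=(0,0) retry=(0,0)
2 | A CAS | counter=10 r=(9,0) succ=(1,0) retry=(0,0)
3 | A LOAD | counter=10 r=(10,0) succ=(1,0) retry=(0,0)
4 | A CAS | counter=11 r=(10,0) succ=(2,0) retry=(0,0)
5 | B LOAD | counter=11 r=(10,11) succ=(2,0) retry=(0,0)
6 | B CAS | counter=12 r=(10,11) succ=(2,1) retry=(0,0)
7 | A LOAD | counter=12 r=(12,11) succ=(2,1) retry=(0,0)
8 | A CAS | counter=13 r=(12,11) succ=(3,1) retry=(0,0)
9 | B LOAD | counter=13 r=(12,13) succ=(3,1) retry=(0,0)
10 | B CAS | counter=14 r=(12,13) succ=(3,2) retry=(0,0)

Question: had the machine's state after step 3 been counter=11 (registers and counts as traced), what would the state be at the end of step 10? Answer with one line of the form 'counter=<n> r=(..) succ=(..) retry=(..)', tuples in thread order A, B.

counter=14 r=(12,13) succ=(2,2) retry=(1,0)

state after step 3 := counter=11 r=(10,0) succ=(1,0) retry=(0,0)
4 | A CAS | counter=11 r=(10,0) succ=(1,0) retry=(1,0)
5 | B LOAD | counter=11 r=(10,11) succ=(1,0) retry=(1,0)
6 | B CAS | counter=12 r=(10,11) succ=(1,1) retry=(1,0)
7 | A LOAD | counter=12 r=(12,11) succ=(1,1) retry=(1,0)
8 | A CAS | counter=13 r=(12,11) succ=(2,1) retry=(1,0)
9 | B LOAD | counter=13 r=(12,13) succ=(2,1) retry=(1,0)
10 | B CAS | counter=14 r=(12,13) succ=(2,2) retry=(1,0)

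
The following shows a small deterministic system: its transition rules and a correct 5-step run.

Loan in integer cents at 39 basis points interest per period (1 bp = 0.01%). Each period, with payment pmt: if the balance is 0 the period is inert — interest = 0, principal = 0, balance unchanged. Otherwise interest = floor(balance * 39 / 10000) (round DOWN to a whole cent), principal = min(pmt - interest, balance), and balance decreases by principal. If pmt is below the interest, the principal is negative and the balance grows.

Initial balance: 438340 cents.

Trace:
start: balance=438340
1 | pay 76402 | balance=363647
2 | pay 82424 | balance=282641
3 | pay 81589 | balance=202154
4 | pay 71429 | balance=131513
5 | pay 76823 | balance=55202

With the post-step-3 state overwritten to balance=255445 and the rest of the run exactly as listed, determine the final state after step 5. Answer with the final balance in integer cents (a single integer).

state after step 3 := balance=255445
4 | pay 71429 | balance=185012
5 | pay 76823 | balance=108910

108910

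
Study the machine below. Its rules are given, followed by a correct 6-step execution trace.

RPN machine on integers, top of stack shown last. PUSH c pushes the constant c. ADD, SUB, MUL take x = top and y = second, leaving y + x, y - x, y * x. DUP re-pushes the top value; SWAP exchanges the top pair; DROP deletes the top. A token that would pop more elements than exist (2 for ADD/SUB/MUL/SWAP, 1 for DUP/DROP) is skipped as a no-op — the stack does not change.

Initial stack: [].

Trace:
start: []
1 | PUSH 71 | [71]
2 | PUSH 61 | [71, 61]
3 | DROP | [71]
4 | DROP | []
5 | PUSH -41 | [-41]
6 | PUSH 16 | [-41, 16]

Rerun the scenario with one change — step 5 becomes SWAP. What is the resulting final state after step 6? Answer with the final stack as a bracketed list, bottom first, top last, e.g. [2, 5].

[16]

(re-executing from step 5 with the substitution; state before step 5: [])
5 | SWAP | []
6 | PUSH 16 | [16]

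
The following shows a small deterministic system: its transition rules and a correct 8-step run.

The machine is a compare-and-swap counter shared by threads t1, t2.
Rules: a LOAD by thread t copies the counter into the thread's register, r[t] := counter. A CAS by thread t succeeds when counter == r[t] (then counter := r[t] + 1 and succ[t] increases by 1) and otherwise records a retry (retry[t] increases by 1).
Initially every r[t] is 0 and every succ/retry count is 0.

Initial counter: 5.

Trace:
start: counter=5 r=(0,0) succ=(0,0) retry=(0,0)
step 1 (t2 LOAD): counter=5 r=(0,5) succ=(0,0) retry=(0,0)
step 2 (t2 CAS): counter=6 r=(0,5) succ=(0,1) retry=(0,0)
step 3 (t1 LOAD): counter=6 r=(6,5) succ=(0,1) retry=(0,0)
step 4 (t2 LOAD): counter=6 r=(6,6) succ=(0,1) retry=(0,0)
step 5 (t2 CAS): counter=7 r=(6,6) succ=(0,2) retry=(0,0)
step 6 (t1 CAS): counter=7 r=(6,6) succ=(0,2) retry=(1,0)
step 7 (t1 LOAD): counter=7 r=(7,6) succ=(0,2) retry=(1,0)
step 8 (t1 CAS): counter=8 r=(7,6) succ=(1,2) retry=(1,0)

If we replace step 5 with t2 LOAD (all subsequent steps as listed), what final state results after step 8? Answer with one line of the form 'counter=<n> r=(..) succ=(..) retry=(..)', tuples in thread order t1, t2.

(re-executing from step 5 with the substitution; state before step 5: counter=6 r=(6,6) succ=(0,1) retry=(0,0))
step 5 (t2 LOAD): counter=6 r=(6,6) succ=(0,1) retry=(0,0)
step 6 (t1 CAS): counter=7 r=(6,6) succ=(1,1) retry=(0,0)
step 7 (t1 LOAD): counter=7 r=(7,6) succ=(1,1) retry=(0,0)
step 8 (t1 CAS): counter=8 r=(7,6) succ=(2,1) retry=(0,0)

counter=8 r=(7,6) succ=(2,1) retry=(0,0)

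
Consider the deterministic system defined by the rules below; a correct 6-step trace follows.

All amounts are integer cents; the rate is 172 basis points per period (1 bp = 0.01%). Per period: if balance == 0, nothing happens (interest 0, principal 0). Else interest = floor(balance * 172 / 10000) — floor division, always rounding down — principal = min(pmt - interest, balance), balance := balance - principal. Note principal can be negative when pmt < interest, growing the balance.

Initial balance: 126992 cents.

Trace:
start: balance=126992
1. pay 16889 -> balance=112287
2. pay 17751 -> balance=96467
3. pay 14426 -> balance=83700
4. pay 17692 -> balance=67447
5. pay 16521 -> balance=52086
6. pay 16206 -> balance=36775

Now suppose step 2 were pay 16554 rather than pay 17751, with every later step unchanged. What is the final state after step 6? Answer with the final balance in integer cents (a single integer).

(re-executing from step 2 with the substitution; state before step 2: balance=112287)
2. pay 16554 -> balance=97664
3. pay 14426 -> balance=84917
4. pay 17692 -> balance=68685
5. pay 16521 -> balance=53345
6. pay 16206 -> balance=38056

38056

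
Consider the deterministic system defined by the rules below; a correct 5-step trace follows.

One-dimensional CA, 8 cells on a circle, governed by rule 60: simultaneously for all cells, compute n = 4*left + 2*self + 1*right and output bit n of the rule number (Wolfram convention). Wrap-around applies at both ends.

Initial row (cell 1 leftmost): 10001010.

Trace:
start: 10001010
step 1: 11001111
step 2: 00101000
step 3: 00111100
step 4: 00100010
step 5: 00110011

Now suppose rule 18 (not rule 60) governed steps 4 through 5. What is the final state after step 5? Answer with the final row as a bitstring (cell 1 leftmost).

(re-executing steps 4..5 under rule 18; state before step 4: 00111100)
step 4: 01000010
step 5: 10100101

10100101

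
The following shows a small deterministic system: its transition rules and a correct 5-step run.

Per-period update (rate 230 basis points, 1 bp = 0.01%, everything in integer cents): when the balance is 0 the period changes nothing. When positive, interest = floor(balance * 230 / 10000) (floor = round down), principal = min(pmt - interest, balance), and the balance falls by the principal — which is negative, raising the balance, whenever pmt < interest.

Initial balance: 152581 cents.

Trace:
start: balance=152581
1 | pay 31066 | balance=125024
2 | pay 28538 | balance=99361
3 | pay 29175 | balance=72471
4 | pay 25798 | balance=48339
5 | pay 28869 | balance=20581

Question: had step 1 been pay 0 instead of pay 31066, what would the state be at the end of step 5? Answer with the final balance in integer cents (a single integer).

54606

(re-executing from step 1 with the substitution; state before step 1: balance=152581)
1 | pay 0 | balance=156090
2 | pay 28538 | balance=131142
3 | pay 29175 | balance=104983
4 | pay 25798 | balance=81599
5 | pay 28869 | balance=54606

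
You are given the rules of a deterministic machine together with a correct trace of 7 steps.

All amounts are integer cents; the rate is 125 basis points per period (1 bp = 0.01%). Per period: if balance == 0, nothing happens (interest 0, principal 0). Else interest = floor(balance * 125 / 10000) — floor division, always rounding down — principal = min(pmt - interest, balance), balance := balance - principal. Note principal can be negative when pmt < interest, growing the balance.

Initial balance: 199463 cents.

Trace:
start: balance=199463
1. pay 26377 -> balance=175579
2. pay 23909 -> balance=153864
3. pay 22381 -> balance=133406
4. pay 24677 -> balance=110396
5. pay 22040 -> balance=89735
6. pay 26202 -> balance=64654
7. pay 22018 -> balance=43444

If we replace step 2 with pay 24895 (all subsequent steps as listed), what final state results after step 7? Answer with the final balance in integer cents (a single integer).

42395

(re-executing from step 2 with the substitution; state before step 2: balance=175579)
2. pay 24895 -> balance=152878
3. pay 22381 -> balance=132407
4. pay 24677 -> balance=109385
5. pay 22040 -> balance=88712
6. pay 26202 -> balance=63618
7. pay 22018 -> balance=42395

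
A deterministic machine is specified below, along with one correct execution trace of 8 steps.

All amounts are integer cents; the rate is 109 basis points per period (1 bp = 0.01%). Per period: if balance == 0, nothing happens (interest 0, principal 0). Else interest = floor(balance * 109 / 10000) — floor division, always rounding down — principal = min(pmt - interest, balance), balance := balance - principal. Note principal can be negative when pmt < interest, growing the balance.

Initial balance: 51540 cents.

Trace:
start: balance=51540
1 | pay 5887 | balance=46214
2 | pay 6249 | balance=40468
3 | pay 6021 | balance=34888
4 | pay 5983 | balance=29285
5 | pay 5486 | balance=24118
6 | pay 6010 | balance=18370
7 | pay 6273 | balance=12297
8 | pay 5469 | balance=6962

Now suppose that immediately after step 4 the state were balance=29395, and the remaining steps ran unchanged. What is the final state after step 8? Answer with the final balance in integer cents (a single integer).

state after step 4 := balance=29395
5 | pay 5486 | balance=24229
6 | pay 6010 | balance=18483
7 | pay 6273 | balance=12411
8 | pay 5469 | balance=7077

7077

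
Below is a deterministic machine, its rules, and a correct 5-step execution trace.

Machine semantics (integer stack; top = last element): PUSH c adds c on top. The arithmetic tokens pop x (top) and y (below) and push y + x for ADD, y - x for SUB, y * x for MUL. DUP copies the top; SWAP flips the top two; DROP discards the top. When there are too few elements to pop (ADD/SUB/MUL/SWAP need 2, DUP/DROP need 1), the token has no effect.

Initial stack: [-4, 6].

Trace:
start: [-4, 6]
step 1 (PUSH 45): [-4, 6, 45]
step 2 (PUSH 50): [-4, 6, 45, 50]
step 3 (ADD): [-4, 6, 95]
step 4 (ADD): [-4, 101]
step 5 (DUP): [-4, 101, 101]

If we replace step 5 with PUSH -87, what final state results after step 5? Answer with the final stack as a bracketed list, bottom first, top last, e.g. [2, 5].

(re-executing from step 5 with the substitution; state before step 5: [-4, 101])
step 5 (PUSH -87): [-4, 101, -87]

[-4, 101, -87]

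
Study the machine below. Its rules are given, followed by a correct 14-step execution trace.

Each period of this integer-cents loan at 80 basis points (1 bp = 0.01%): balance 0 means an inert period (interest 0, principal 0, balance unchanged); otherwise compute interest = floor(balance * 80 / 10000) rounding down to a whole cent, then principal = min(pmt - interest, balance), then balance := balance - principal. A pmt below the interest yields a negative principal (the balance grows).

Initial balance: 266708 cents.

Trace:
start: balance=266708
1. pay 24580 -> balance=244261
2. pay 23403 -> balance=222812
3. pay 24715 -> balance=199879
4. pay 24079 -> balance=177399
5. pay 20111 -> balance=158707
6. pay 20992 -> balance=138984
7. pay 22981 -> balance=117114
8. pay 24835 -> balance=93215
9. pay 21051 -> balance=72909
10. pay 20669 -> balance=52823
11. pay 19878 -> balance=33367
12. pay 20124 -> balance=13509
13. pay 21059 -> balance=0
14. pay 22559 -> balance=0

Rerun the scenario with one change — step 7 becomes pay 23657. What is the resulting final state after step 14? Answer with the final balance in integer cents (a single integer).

0

(re-executing from step 7 with the substitution; state before step 7: balance=138984)
7. pay 23657 -> balance=116438
8. pay 24835 -> balance=92534
9. pay 21051 -> balance=72223
10. pay 20669 -> balance=52131
11. pay 19878 -> balance=32670
12. pay 20124 -> balance=12807
13. pay 21059 -> balance=0
14. pay 22559 -> balance=0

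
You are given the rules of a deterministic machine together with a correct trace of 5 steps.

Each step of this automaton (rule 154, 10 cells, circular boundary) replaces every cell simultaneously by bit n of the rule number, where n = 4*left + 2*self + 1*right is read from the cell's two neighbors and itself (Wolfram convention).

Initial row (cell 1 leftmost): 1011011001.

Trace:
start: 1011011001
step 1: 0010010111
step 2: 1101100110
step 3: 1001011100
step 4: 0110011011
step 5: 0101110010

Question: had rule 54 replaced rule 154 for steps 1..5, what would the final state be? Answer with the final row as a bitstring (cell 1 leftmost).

1000011111

(re-executing steps 1..5 under rule 54; state before step 1: 1011011001)
step 1: 0100100110
step 2: 1111111001
step 3: 0000000110
step 4: 0000001001
step 5: 1000011111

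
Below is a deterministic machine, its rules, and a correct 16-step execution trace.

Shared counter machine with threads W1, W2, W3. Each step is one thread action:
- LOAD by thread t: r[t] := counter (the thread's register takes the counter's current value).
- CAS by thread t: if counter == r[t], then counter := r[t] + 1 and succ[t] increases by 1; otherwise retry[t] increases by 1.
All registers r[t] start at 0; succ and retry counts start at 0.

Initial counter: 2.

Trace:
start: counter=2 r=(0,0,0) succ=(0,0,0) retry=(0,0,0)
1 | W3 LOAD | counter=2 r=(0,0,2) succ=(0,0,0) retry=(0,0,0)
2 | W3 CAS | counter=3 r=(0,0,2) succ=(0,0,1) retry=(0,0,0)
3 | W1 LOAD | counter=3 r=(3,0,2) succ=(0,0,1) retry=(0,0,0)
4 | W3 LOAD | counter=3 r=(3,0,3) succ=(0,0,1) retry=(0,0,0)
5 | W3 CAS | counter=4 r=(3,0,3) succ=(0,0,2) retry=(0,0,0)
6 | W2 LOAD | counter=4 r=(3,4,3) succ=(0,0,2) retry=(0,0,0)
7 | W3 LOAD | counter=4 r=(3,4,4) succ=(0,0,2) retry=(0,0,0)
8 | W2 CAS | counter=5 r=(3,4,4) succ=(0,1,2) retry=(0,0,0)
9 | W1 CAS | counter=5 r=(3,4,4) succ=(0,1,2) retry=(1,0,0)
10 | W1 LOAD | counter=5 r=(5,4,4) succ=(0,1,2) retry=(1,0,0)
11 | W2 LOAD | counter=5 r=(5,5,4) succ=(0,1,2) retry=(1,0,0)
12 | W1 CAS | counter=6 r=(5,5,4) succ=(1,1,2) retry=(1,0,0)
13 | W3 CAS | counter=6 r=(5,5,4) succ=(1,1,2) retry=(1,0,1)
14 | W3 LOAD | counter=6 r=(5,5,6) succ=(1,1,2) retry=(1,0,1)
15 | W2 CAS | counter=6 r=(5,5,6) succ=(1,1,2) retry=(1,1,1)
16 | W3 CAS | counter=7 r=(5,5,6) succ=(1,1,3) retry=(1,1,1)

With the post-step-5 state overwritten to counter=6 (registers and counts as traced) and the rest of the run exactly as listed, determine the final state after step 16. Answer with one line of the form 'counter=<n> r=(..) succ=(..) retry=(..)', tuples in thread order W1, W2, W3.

state after step 5 := counter=6 r=(3,0,3) succ=(0,0,2) retry=(0,0,0)
6 | W2 LOAD | counter=6 r=(3,6,3) succ=(0,0,2) retry=(0,0,0)
7 | W3 LOAD | counter=6 r=(3,6,6) succ=(0,0,2) retry=(0,0,0)
8 | W2 CAS | counter=7 r=(3,6,6) succ=(0,1,2) retry=(0,0,0)
9 | W1 CAS | counter=7 r=(3,6,6) succ=(0,1,2) retry=(1,0,0)
10 | W1 LOAD | counter=7 r=(7,6,6) succ=(0,1,2) retry=(1,0,0)
11 | W2 LOAD | counter=7 r=(7,7,6) succ=(0,1,2) retry=(1,0,0)
12 | W1 CAS | counter=8 r=(7,7,6) succ=(1,1,2) retry=(1,0,0)
13 | W3 CAS | counter=8 r=(7,7,6) succ=(1,1,2) retry=(1,0,1)
14 | W3 LOAD | counter=8 r=(7,7,8) succ=(1,1,2) retry=(1,0,1)
15 | W2 CAS | counter=8 r=(7,7,8) succ=(1,1,2) retry=(1,1,1)
16 | W3 CAS | counter=9 r=(7,7,8) succ=(1,1,3) retry=(1,1,1)

counter=9 r=(7,7,8) succ=(1,1,3) retry=(1,1,1)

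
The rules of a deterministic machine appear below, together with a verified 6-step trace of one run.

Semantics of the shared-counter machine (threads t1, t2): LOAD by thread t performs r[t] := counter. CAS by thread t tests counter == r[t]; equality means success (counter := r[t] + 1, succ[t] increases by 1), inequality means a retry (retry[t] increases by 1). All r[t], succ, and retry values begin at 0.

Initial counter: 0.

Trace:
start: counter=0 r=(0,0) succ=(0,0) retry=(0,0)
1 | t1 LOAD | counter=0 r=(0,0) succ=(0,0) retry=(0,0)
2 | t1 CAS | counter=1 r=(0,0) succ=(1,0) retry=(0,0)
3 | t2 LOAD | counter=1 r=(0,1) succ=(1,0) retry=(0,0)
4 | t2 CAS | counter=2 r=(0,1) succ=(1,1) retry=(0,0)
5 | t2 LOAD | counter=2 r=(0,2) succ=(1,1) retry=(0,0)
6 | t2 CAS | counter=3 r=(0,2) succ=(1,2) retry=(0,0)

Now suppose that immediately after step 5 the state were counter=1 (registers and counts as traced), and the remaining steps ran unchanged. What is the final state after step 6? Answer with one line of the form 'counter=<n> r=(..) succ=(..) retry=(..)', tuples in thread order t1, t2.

counter=1 r=(0,2) succ=(1,1) retry=(0,1)

state after step 5 := counter=1 r=(0,2) succ=(1,1) retry=(0,0)
6 | t2 CAS | counter=1 r=(0,2) succ=(1,1) retry=(0,1)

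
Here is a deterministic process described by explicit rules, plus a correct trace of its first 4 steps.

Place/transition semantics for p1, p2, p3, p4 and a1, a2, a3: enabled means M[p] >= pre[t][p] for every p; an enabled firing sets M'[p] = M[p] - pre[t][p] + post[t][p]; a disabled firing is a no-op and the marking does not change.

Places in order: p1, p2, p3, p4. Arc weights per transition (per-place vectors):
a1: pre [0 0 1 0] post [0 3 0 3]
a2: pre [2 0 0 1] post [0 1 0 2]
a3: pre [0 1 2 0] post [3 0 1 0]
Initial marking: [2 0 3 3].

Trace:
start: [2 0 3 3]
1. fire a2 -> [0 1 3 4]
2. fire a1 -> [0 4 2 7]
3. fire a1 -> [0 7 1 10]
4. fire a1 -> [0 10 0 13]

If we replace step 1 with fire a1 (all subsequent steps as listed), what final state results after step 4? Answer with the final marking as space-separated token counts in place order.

(re-executing from step 1 with the substitution; state before step 1: [2 0 3 3])
1. fire a1 -> [2 3 2 6]
2. fire a1 -> [2 6 1 9]
3. fire a1 -> [2 9 0 12]
4. fire a1 -> [2 9 0 12]

2 9 0 12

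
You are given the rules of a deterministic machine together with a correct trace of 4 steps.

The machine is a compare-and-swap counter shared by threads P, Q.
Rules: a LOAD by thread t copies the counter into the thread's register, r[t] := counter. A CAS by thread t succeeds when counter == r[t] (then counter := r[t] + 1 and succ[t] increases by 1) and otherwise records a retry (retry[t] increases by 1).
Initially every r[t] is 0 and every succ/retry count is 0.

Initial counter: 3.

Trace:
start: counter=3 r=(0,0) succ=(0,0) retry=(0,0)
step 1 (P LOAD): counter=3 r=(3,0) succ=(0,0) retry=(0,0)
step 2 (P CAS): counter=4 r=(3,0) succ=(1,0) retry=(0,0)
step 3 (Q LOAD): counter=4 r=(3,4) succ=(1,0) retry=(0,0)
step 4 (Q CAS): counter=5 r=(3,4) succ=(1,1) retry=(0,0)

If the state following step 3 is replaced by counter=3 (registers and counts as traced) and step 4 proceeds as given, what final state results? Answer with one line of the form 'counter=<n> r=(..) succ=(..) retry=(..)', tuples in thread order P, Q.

state after step 3 := counter=3 r=(3,4) succ=(1,0) retry=(0,0)
step 4 (Q CAS): counter=3 r=(3,4) succ=(1,0) retry=(0,1)

counter=3 r=(3,4) succ=(1,0) retry=(0,1)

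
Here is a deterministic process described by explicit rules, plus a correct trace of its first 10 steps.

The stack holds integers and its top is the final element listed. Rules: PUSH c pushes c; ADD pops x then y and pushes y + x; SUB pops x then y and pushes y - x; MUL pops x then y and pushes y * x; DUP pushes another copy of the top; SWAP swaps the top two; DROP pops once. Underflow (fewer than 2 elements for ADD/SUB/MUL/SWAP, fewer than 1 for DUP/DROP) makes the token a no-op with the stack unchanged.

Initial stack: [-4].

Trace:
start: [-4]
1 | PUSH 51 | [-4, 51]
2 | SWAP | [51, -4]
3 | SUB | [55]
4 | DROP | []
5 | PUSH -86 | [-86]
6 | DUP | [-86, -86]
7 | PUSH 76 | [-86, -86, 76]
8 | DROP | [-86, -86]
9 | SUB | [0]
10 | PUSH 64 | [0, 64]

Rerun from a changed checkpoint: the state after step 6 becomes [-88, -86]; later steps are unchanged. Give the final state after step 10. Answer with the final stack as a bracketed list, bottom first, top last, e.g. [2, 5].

[-2, 64]

state after step 6 := [-88, -86]
7 | PUSH 76 | [-88, -86, 76]
8 | DROP | [-88, -86]
9 | SUB | [-2]
10 | PUSH 64 | [-2, 64]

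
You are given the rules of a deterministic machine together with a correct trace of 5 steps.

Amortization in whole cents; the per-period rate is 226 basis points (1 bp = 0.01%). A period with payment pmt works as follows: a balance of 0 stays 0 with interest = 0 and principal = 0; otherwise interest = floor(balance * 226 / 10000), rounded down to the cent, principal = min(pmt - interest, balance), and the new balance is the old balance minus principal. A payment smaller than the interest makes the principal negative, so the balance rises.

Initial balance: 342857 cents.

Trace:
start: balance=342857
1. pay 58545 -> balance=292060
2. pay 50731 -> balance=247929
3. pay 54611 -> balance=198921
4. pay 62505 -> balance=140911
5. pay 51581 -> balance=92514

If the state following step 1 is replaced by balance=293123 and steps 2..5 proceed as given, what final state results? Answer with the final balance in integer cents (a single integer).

93676

state after step 1 := balance=293123
2. pay 50731 -> balance=249016
3. pay 54611 -> balance=200032
4. pay 62505 -> balance=142047
5. pay 51581 -> balance=93676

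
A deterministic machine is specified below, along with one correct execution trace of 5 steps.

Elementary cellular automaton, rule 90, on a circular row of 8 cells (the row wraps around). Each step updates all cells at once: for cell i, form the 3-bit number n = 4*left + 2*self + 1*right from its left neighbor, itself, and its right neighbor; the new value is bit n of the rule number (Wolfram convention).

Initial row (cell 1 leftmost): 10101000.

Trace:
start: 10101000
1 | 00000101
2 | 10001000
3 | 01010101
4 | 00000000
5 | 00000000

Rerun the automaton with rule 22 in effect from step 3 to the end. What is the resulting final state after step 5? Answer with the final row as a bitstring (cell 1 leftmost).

00000000

(re-executing steps 3..5 under rule 22; state before step 3: 10001000)
3 | 11011101
4 | 00000000
5 | 00000000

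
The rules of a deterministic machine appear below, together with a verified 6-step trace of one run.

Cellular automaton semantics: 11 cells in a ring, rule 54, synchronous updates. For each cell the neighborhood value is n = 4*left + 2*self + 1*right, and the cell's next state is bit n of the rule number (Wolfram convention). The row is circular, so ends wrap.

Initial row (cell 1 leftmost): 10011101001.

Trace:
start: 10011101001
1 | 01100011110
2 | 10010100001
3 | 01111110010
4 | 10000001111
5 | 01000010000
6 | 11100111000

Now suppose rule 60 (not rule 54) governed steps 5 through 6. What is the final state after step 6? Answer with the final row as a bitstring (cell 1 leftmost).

(re-executing steps 5..6 under rule 60; state before step 5: 10000001111)
5 | 01000001000
6 | 01100001100

01100001100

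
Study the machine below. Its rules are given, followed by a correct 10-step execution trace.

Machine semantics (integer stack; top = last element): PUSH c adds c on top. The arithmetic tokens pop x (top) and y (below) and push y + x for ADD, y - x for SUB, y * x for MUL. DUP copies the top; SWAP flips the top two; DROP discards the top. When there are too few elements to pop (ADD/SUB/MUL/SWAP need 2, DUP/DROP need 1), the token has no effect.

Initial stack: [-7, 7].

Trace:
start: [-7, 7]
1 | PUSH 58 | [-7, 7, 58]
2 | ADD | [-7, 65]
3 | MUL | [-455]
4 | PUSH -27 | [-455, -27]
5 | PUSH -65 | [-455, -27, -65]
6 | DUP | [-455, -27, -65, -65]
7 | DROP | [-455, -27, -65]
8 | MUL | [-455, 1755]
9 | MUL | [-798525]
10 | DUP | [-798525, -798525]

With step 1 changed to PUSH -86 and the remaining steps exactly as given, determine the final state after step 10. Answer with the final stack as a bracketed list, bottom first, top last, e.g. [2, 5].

(re-executing from step 1 with the substitution; state before step 1: [-7, 7])
1 | PUSH -86 | [-7, 7, -86]
2 | ADD | [-7, -79]
3 | MUL | [553]
4 | PUSH -27 | [553, -27]
5 | PUSH -65 | [553, -27, -65]
6 | DUP | [553, -27, -65, -65]
7 | DROP | [553, -27, -65]
8 | MUL | [553, 1755]
9 | MUL | [970515]
10 | DUP | [970515, 970515]

[970515, 970515]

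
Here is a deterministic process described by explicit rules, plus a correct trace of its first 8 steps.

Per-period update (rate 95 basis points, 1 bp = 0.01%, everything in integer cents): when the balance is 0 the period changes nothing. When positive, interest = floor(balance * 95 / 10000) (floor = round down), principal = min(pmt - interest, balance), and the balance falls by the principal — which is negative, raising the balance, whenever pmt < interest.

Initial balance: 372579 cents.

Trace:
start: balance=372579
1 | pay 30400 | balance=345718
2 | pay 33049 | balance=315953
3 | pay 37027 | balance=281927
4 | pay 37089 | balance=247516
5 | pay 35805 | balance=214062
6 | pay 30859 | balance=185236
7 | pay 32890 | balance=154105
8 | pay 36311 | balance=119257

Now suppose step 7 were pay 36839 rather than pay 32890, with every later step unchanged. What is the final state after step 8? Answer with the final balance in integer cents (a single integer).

(re-executing from step 7 with the substitution; state before step 7: balance=185236)
7 | pay 36839 | balance=150156
8 | pay 36311 | balance=115271

115271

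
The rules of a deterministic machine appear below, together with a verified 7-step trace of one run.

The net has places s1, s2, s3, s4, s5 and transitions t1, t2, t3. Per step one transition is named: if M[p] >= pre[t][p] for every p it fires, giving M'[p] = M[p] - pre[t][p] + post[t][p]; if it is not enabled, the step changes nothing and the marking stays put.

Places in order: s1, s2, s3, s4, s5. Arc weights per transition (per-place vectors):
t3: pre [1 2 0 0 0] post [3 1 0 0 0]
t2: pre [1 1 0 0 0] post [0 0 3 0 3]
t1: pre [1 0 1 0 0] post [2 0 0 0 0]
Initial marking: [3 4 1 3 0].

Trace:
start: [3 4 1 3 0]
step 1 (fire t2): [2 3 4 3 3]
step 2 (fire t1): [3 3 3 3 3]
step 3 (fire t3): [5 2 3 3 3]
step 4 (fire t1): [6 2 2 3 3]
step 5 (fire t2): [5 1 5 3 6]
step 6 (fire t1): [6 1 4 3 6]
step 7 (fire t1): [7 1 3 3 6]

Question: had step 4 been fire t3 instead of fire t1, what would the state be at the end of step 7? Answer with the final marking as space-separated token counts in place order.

(re-executing from step 4 with the substitution; state before step 4: [5 2 3 3 3])
step 4 (fire t3): [7 1 3 3 3]
step 5 (fire t2): [6 0 6 3 6]
step 6 (fire t1): [7 0 5 3 6]
step 7 (fire t1): [8 0 4 3 6]

8 0 4 3 6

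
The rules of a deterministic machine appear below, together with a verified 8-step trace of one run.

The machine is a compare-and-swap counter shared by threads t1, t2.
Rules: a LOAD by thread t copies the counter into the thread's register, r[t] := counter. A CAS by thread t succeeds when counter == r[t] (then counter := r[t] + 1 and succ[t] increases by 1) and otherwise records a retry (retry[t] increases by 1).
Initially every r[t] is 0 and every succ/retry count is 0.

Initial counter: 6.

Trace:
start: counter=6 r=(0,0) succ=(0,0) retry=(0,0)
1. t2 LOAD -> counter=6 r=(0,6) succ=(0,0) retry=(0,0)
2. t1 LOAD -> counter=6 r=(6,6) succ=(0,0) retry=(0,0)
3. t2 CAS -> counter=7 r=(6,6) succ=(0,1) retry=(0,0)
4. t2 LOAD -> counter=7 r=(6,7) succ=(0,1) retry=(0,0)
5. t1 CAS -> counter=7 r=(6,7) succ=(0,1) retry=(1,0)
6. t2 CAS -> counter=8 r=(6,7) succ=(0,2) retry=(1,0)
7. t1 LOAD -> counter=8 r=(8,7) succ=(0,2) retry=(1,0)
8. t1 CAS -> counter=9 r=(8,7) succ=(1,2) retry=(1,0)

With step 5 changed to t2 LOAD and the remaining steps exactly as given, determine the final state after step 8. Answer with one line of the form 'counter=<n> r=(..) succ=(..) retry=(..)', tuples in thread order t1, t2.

counter=9 r=(8,7) succ=(1,2) retry=(0,0)

(re-executing from step 5 with the substitution; state before step 5: counter=7 r=(6,7) succ=(0,1) retry=(0,0))
5. t2 LOAD -> counter=7 r=(6,7) succ=(0,1) retry=(0,0)
6. t2 CAS -> counter=8 r=(6,7) succ=(0,2) retry=(0,0)
7. t1 LOAD -> counter=8 r=(8,7) succ=(0,2) retry=(0,0)
8. t1 CAS -> counter=9 r=(8,7) succ=(1,2) retry=(0,0)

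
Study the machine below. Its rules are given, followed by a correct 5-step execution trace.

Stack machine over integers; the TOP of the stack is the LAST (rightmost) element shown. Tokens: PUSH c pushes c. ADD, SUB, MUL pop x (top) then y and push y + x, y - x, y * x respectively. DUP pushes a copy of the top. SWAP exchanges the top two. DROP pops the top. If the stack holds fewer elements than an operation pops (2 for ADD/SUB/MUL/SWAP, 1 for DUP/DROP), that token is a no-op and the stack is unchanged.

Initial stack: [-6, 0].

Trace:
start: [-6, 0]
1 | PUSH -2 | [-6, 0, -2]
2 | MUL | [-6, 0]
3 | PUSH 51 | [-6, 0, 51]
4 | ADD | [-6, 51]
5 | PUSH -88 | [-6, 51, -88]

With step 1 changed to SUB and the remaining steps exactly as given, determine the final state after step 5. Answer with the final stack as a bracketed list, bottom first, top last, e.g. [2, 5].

(re-executing from step 1 with the substitution; state before step 1: [-6, 0])
1 | SUB | [-6]
2 | MUL | [-6]
3 | PUSH 51 | [-6, 51]
4 | ADD | [45]
5 | PUSH -88 | [45, -88]

[45, -88]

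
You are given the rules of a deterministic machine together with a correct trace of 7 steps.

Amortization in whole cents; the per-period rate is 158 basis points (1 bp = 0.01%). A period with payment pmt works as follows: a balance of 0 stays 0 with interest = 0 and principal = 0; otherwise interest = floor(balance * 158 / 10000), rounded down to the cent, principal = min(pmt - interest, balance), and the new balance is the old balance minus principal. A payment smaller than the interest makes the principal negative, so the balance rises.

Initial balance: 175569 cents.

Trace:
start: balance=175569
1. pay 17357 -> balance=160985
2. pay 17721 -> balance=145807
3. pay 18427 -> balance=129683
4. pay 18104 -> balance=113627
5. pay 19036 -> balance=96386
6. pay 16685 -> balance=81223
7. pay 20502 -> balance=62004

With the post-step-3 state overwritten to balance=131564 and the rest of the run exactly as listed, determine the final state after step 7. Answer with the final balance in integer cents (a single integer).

state after step 3 := balance=131564
4. pay 18104 -> balance=115538
5. pay 19036 -> balance=98327
6. pay 16685 -> balance=83195
7. pay 20502 -> balance=64007

64007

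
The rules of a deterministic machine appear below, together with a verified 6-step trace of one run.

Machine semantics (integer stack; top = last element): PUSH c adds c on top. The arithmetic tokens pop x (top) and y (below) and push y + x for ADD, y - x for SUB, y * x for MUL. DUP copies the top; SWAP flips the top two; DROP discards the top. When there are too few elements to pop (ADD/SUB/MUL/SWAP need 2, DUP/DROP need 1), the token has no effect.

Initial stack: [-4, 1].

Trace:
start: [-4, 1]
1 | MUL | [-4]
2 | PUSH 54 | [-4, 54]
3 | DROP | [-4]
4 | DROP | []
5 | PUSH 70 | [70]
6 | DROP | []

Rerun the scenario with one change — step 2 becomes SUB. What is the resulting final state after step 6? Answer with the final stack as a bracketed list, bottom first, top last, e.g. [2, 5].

(re-executing from step 2 with the substitution; state before step 2: [-4])
2 | SUB | [-4]
3 | DROP | []
4 | DROP | []
5 | PUSH 70 | [70]
6 | DROP | []

[]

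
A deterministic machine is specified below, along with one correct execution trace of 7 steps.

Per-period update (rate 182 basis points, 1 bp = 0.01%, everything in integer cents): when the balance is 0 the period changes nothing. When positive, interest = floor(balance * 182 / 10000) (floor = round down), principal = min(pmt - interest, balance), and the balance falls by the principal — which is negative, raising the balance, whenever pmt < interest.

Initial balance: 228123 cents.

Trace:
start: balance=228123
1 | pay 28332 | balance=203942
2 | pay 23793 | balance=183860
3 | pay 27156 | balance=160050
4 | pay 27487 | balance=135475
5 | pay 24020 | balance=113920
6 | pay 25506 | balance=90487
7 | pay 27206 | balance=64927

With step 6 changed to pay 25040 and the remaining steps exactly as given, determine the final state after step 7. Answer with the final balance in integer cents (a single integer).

65402

(re-executing from step 6 with the substitution; state before step 6: balance=113920)
6 | pay 25040 | balance=90953
7 | pay 27206 | balance=65402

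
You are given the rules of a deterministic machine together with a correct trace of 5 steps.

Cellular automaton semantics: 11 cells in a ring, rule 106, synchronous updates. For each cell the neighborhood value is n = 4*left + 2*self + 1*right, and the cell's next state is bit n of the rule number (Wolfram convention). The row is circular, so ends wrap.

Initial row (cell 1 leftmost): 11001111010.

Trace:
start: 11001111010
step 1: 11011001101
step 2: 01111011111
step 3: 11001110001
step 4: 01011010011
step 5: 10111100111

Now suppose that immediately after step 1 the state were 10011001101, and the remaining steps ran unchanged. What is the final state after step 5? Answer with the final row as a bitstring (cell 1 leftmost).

state after step 1 := 10011001101
step 2: 10111011111
step 3: 11101110000
step 4: 10111010001
step 5: 11101100011

11101100011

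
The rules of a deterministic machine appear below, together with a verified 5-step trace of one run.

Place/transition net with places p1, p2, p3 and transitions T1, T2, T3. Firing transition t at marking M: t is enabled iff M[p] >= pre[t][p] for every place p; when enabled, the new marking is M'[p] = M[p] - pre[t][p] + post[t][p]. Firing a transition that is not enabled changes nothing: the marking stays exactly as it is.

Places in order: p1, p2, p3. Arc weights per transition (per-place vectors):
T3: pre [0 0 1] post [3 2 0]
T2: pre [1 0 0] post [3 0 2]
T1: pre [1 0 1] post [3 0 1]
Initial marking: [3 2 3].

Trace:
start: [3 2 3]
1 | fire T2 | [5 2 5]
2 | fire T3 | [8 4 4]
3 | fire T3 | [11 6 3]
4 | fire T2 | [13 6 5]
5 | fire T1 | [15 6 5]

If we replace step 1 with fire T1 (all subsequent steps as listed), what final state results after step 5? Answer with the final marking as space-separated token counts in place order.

(re-executing from step 1 with the substitution; state before step 1: [3 2 3])
1 | fire T1 | [5 2 3]
2 | fire T3 | [8 4 2]
3 | fire T3 | [11 6 1]
4 | fire T2 | [13 6 3]
5 | fire T1 | [15 6 3]

15 6 3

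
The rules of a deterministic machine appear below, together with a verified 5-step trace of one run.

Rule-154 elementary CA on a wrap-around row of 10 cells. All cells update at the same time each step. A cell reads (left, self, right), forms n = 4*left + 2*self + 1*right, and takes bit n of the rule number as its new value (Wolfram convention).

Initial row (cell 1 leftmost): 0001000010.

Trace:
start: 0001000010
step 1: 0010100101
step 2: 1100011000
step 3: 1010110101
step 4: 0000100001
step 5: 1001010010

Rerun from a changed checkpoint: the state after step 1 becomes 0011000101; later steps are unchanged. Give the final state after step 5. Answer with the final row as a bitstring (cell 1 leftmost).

state after step 1 := 0011000101
step 2: 1110101000
step 3: 1100000101
step 4: 1010001001
step 5: 0001010111

0001010111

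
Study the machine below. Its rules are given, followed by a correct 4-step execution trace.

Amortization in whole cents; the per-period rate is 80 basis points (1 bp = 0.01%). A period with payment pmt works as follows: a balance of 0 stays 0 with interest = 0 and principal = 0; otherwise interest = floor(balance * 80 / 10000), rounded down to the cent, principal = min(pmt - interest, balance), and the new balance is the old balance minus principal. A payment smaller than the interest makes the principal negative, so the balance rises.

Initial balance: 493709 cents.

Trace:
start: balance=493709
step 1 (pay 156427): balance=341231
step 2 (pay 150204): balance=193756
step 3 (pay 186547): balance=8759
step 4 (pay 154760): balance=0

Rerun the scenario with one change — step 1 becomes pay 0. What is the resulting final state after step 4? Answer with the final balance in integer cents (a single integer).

14280

(re-executing from step 1 with the substitution; state before step 1: balance=493709)
step 1 (pay 0): balance=497658
step 2 (pay 150204): balance=351435
step 3 (pay 186547): balance=167699
step 4 (pay 154760): balance=14280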